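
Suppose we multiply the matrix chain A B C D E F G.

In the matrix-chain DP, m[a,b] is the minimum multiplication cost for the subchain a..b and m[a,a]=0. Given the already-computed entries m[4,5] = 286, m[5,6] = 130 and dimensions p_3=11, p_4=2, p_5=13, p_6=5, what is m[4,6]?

240

m[4,6] = min over k∈[4,5] of m[4,k]+m[k+1,6]+p_{3}·p_k·p_{6}.
k=4: 0 + 130 + 11·2·5 = 240; k=5: 286 + 0 + 11·13·5 = 1001.
Minimum: 240 at k=4.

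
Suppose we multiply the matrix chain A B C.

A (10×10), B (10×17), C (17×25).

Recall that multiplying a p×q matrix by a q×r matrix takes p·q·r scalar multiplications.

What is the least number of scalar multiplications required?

5950

Order (A (B C)): (B C): 10×17 by 17×25 → 10×25, cost 10·17·25 = 4250; (A (B C)): 10×10 by 10×25 → 10×25, cost 10·10·25 = 2500; cumulative 6750. Total 6750.
Order ((A B) C): (A B): 10×10 by 10×17 → 10×17, cost 10·10·17 = 1700; ((A B) C): 10×17 by 17×25 → 10×25, cost 10·17·25 = 4250; cumulative 5950. Total 5950.
Minimum: 5950.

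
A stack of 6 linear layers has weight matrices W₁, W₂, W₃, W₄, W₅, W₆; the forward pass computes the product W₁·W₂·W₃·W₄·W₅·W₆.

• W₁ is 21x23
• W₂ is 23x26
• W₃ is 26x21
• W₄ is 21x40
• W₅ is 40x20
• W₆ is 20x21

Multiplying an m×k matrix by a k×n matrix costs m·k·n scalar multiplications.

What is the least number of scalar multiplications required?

57141

Adjacent pairs: W₁W₂ = 21·23·26 = 12558; W₂W₃ = 23·26·21 = 12558; W₃W₄ = 26·21·40 = 21840; W₄W₅ = 21·40·20 = 16800; W₅W₆ = 40·20·21 = 16800.
Length 3: W₁..W₃: k=1: 0+12558+21·23·21=22701; k=2: 12558+0+21·26·21=24024 → min 22701 | W₂..W₄: k=2: 0+21840+23·26·40=45760; k=3: 12558+0+23·21·40=31878 → min 31878 | W₃..W₅: k=3: 0+16800+26·21·20=27720; k=4: 21840+0+26·40·20=42640 → min 27720 | W₄..W₆: k=4: 0+16800+21·40·21=34440; k=5: 16800+0+21·20·21=25620 → min 25620.
Length 4: W₁..W₄: k=1: 0+31878+21·23·40=51198; k=2: 12558+21840+21·26·40=56238; k=3: 22701+0+21·21·40=40341 → min 40341 | W₂..W₅: k=2: 0+27720+23·26·20=39680; k=3: 12558+16800+23·21·20=39018; k=4: 31878+0+23·40·20=50278 → min 39018 | W₃..W₆: k=3: 0+25620+26·21·21=37086; k=4: 21840+16800+26·40·21=60480; k=5: 27720+0+26·20·21=38640 → min 37086.
Length 5: W₁..W₅: k=1: 0+39018+21·23·20=48678; k=2: 12558+27720+21·26·20=51198; k=3: 22701+16800+21·21·20=48321; k=4: 40341+0+21·40·20=57141 → min 48321 | W₂..W₆: k=2: 0+37086+23·26·21=49644; k=3: 12558+25620+23·21·21=48321; k=4: 31878+16800+23·40·21=67998; k=5: 39018+0+23·20·21=48678 → min 48321.
Length 6: W₁..W₆: k=1: 0+48321+21·23·21=58464; k=2: 12558+37086+21·26·21=61110; k=3: 22701+25620+21·21·21=57582; k=4: 40341+16800+21·40·21=74781; k=5: 48321+0+21·20·21=57141 → min 57141.
Optimal order: (((W₁·(W₂·W₃))·(W₄·W₅))·W₆) with cost 57141.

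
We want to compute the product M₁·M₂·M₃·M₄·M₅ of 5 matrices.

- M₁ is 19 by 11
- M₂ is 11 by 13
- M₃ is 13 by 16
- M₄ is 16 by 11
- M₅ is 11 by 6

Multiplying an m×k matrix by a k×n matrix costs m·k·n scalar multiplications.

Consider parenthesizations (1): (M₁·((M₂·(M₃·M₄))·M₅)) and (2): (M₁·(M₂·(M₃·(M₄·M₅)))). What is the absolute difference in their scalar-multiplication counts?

1425

Order (1) = (M₁·((M₂·(M₃·M₄))·M₅)): (M₃·M₄): 13×16 by 16×11 → 13×11, cost 13·16·11 = 2288; (M₂·(M₃·M₄)): 11×13 by 13×11 → 11×11, cost 11·13·11 = 1573; cumulative 3861; ((M₂·(M₃·M₄))·M₅): 11×11 by 11×6 → 11×6, cost 11·11·6 = 726; cumulative 4587; (M₁·((M₂·(M₃·M₄))·M₅)): 19×11 by 11×6 → 19×6, cost 19·11·6 = 1254; cumulative 5841. Total 5841.
Order (2) = (M₁·(M₂·(M₃·(M₄·M₅)))): (M₄·M₅): 16×11 by 11×6 → 16×6, cost 16·11·6 = 1056; (M₃·(M₄·M₅)): 13×16 by 16×6 → 13×6, cost 13·16·6 = 1248; cumulative 2304; (M₂·(M₃·(M₄·M₅))): 11×13 by 13×6 → 11×6, cost 11·13·6 = 858; cumulative 3162; (M₁·(M₂·(M₃·(M₄·M₅)))): 19×11 by 11×6 → 19×6, cost 19·11·6 = 1254; cumulative 4416. Total 4416.
Difference: |5841 − 4416| = 1425.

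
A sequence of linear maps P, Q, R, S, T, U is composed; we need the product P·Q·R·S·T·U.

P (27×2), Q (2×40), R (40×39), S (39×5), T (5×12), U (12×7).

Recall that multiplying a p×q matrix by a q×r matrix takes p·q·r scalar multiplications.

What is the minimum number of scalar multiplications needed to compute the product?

Adjacent pairs: PQ = 27·2·40 = 2160; QR = 2·40·39 = 3120; RS = 40·39·5 = 7800; ST = 39·5·12 = 2340; TU = 5·12·7 = 420.
Length 3: P..R: k=1: 0+3120+27·2·39=5226; k=2: 2160+0+27·40·39=44280 → min 5226 | Q..S: k=2: 0+7800+2·40·5=8200; k=3: 3120+0+2·39·5=3510 → min 3510 | R..T: k=3: 0+2340+40·39·12=21060; k=4: 7800+0+40·5·12=10200 → min 10200 | S..U: k=4: 0+420+39·5·7=1785; k=5: 2340+0+39·12·7=5616 → min 1785.
Length 4: P..S: k=1: 0+3510+27·2·5=3780; k=2: 2160+7800+27·40·5=15360; k=3: 5226+0+27·39·5=10491 → min 3780 | Q..T: k=2: 0+10200+2·40·12=11160; k=3: 3120+2340+2·39·12=6396; k=4: 3510+0+2·5·12=3630 → min 3630 | R..U: k=3: 0+1785+40·39·7=12705; k=4: 7800+420+40·5·7=9620; k=5: 10200+0+40·12·7=13560 → min 9620.
Length 5: P..T: k=1: 0+3630+27·2·12=4278; k=2: 2160+10200+27·40·12=25320; k=3: 5226+2340+27·39·12=20202; k=4: 3780+0+27·5·12=5400 → min 4278 | Q..U: k=2: 0+9620+2·40·7=10180; k=3: 3120+1785+2·39·7=5451; k=4: 3510+420+2·5·7=4000; k=5: 3630+0+2·12·7=3798 → min 3798.
Length 6: P..U: k=1: 0+3798+27·2·7=4176; k=2: 2160+9620+27·40·7=19340; k=3: 5226+1785+27·39·7=14382; k=4: 3780+420+27·5·7=5145; k=5: 4278+0+27·12·7=6546 → min 4176.
Optimal order: (P·((((Q·R)·S)·T)·U)) with cost 4176.

4176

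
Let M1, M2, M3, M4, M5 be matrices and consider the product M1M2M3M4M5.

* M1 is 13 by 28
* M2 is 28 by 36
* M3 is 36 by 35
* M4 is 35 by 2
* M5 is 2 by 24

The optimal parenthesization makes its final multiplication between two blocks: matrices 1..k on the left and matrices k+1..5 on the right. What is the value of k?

4

Adjacent pairs: M1M2 = 13·28·36 = 13104; M2M3 = 28·36·35 = 35280; M3M4 = 36·35·2 = 2520; M4M5 = 35·2·24 = 1680.
Length 3: M1..M3: k=1: 0+35280+13·28·35=48020; k=2: 13104+0+13·36·35=29484 → min 29484 | M2..M4: k=2: 0+2520+28·36·2=4536; k=3: 35280+0+28·35·2=37240 → min 4536 | M3..M5: k=3: 0+1680+36·35·24=31920; k=4: 2520+0+36·2·24=4248 → min 4248.
Length 4: M1..M4: k=1: 0+4536+13·28·2=5264; k=2: 13104+2520+13·36·2=16560; k=3: 29484+0+13·35·2=30394 → min 5264 | M2..M5: k=2: 0+4248+28·36·24=28440; k=3: 35280+1680+28·35·24=60480; k=4: 4536+0+28·2·24=5880 → min 5880.
Top-level splits: k=1: (M1..M1)·(M2..M5) → 0+5880+13·28·24 = 14616; k=2: (M1..M2)·(M3..M5) → 13104+4248+13·36·24 = 28584; k=3: (M1..M3)·(M4..M5) → 29484+1680+13·35·24 = 42084; k=4: (M1..M4)·(M5..M5) → 5264+0+13·2·24 = 5888.
Best split is after M4, i.e. k = 4.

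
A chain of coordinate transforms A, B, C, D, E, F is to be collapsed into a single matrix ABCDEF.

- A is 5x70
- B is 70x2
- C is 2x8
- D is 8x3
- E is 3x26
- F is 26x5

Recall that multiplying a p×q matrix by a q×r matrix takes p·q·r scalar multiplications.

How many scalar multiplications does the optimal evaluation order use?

1214

Adjacent pairs: AB = 5·70·2 = 700; BC = 70·2·8 = 1120; CD = 2·8·3 = 48; DE = 8·3·26 = 624; EF = 3·26·5 = 390.
Length 3: A..C: k=1: 0+1120+5·70·8=3920; k=2: 700+0+5·2·8=780 → min 780 | B..D: k=2: 0+48+70·2·3=468; k=3: 1120+0+70·8·3=2800 → min 468 | C..E: k=3: 0+624+2·8·26=1040; k=4: 48+0+2·3·26=204 → min 204 | D..F: k=4: 0+390+8·3·5=510; k=5: 624+0+8·26·5=1664 → min 510.
Length 4: A..D: k=1: 0+468+5·70·3=1518; k=2: 700+48+5·2·3=778; k=3: 780+0+5·8·3=900 → min 778 | B..E: k=2: 0+204+70·2·26=3844; k=3: 1120+624+70·8·26=16304; k=4: 468+0+70·3·26=5928 → min 3844 | C..F: k=3: 0+510+2·8·5=590; k=4: 48+390+2·3·5=468; k=5: 204+0+2·26·5=464 → min 464.
Length 5: A..E: k=1: 0+3844+5·70·26=12944; k=2: 700+204+5·2·26=1164; k=3: 780+624+5·8·26=2444; k=4: 778+0+5·3·26=1168 → min 1164 | B..F: k=2: 0+464+70·2·5=1164; k=3: 1120+510+70·8·5=4430; k=4: 468+390+70·3·5=1908; k=5: 3844+0+70·26·5=12944 → min 1164.
Length 6: A..F: k=1: 0+1164+5·70·5=2914; k=2: 700+464+5·2·5=1214; k=3: 780+510+5·8·5=1490; k=4: 778+390+5·3·5=1243; k=5: 1164+0+5·26·5=1814 → min 1214.
Optimal order: ((AB)(((CD)E)F)) with cost 1214.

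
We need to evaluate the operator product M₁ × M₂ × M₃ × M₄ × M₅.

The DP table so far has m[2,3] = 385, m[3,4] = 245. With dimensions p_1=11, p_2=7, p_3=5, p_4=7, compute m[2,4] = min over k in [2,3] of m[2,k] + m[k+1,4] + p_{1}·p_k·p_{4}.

770

m[2,4] = min over k∈[2,3] of m[2,k]+m[k+1,4]+p_{1}·p_k·p_{4}.
k=2: 0 + 245 + 11·7·7 = 784; k=3: 385 + 0 + 11·5·7 = 770.
Minimum: 770 at k=3.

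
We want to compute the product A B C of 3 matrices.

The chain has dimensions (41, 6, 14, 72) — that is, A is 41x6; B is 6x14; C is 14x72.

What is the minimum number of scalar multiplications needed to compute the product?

Order (A (B C)): (B C): 6×14 by 14×72 → 6×72, cost 6·14·72 = 6048; (A (B C)): 41×6 by 6×72 → 41×72, cost 41·6·72 = 17712; cumulative 23760. Total 23760.
Order ((A B) C): (A B): 41×6 by 6×14 → 41×14, cost 41·6·14 = 3444; ((A B) C): 41×14 by 14×72 → 41×72, cost 41·14·72 = 41328; cumulative 44772. Total 44772.
Minimum: 23760.

23760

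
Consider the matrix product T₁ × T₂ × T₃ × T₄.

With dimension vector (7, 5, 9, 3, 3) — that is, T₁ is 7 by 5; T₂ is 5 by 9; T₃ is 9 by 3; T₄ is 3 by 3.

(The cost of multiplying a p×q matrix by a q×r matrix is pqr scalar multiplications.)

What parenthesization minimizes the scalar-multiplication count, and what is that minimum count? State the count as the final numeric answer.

Adjacent pairs: T₁T₂ = 7·5·9 = 315; T₂T₃ = 5·9·3 = 135; T₃T₄ = 9·3·3 = 81.
Length 3: T₁..T₃: k=1: 0+135+7·5·3=240; k=2: 315+0+7·9·3=504 → min 240 | T₂..T₄: k=2: 0+81+5·9·3=216; k=3: 135+0+5·3·3=180 → min 180.
Length 4: T₁..T₄: k=1: 0+180+7·5·3=285; k=2: 315+81+7·9·3=585; k=3: 240+0+7·3·3=303 → min 285.
Optimal parenthesization: (T₁ × ((T₂ × T₃) × T₄)) with cost 285.

285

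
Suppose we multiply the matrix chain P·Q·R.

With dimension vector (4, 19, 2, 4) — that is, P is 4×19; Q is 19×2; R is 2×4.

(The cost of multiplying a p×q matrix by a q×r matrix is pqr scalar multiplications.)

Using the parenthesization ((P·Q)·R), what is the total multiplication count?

184

(P·Q): 4×19 by 19×2 → 4×2, cost 4·19·2 = 152
((P·Q)·R): 4×2 by 2×4 → 4×4, cost 4·2·4 = 32; cumulative 184
Total: 184 scalar multiplications.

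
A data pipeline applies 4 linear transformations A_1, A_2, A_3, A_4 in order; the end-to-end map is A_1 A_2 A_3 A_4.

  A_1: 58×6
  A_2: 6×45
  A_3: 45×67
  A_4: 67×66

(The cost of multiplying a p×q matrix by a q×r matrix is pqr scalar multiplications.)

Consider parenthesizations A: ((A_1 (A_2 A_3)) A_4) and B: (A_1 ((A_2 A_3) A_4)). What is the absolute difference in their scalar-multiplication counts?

Order A = ((A_1 (A_2 A_3)) A_4): (A_2 A_3): 6×45 by 45×67 → 6×67, cost 6·45·67 = 18090; (A_1 (A_2 A_3)): 58×6 by 6×67 → 58×67, cost 58·6·67 = 23316; cumulative 41406; ((A_1 (A_2 A_3)) A_4): 58×67 by 67×66 → 58×66, cost 58·67·66 = 256476; cumulative 297882. Total 297882.
Order B = (A_1 ((A_2 A_3) A_4)): (A_2 A_3): 6×45 by 45×67 → 6×67, cost 6·45·67 = 18090; ((A_2 A_3) A_4): 6×67 by 67×66 → 6×66, cost 6·67·66 = 26532; cumulative 44622; (A_1 ((A_2 A_3) A_4)): 58×6 by 6×66 → 58×66, cost 58·6·66 = 22968; cumulative 67590. Total 67590.
Difference: |297882 − 67590| = 230292.

230292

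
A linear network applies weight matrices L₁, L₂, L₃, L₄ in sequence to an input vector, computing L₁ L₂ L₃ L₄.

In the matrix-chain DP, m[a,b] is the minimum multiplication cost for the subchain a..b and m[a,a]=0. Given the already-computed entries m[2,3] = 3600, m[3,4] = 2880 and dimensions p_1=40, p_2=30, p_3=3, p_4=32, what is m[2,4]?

m[2,4] = min over k∈[2,3] of m[2,k]+m[k+1,4]+p_{1}·p_k·p_{4}.
k=2: 0 + 2880 + 40·30·32 = 41280; k=3: 3600 + 0 + 40·3·32 = 7440.
Minimum: 7440 at k=3.

7440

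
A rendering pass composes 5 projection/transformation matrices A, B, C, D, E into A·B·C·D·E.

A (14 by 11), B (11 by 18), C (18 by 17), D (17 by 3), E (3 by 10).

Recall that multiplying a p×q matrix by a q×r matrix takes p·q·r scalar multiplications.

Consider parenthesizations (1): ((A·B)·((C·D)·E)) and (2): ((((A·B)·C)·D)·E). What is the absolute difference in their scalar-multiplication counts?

Order (1) = ((A·B)·((C·D)·E)): (A·B): 14×11 by 11×18 → 14×18, cost 14·11·18 = 2772; (C·D): 18×17 by 17×3 → 18×3, cost 18·17·3 = 918; ((C·D)·E): 18×3 by 3×10 → 18×10, cost 18·3·10 = 540; cumulative 1458; ((A·B)·((C·D)·E)): 14×18 by 18×10 → 14×10, cost 14·18·10 = 2520; cumulative 6750. Total 6750.
Order (2) = ((((A·B)·C)·D)·E): (A·B): 14×11 by 11×18 → 14×18, cost 14·11·18 = 2772; ((A·B)·C): 14×18 by 18×17 → 14×17, cost 14·18·17 = 4284; cumulative 7056; (((A·B)·C)·D): 14×17 by 17×3 → 14×3, cost 14·17·3 = 714; cumulative 7770; ((((A·B)·C)·D)·E): 14×3 by 3×10 → 14×10, cost 14·3·10 = 420; cumulative 8190. Total 8190.
Difference: |6750 − 8190| = 1440.

1440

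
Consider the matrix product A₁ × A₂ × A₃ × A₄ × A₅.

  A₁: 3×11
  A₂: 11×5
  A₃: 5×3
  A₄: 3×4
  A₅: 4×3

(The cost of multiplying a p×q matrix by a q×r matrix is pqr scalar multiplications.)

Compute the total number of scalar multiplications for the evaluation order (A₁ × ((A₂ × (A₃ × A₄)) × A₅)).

511

(A₃ × A₄): 5×3 by 3×4 → 5×4, cost 5·3·4 = 60
(A₂ × (A₃ × A₄)): 11×5 by 5×4 → 11×4, cost 11·5·4 = 220; cumulative 280
((A₂ × (A₃ × A₄)) × A₅): 11×4 by 4×3 → 11×3, cost 11·4·3 = 132; cumulative 412
(A₁ × ((A₂ × (A₃ × A₄)) × A₅)): 3×11 by 11×3 → 3×3, cost 3·11·3 = 99; cumulative 511
Total: 511 scalar multiplications.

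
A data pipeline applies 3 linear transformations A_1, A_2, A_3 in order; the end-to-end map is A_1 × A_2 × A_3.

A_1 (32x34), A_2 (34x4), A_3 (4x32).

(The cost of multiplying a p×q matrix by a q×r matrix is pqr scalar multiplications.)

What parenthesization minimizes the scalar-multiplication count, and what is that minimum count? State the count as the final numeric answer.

(A_1 × (A_2 × A_3)): cost 39168.
((A_1 × A_2) × A_3): cost 8448.
Optimal: ((A_1 × A_2) × A_3) with cost 8448.

8448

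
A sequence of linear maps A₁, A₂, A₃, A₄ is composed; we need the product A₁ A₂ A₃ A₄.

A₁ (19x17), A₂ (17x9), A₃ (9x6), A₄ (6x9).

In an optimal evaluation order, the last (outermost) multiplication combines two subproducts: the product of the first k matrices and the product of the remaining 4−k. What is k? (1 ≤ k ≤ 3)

Adjacent pairs: A₁A₂ = 19·17·9 = 2907; A₂A₃ = 17·9·6 = 918; A₃A₄ = 9·6·9 = 486.
Length 3: A₁..A₃: k=1: 0+918+19·17·6=2856; k=2: 2907+0+19·9·6=3933 → min 2856 | A₂..A₄: k=2: 0+486+17·9·9=1863; k=3: 918+0+17·6·9=1836 → min 1836.
Top-level splits: k=1: (A₁..A₁)·(A₂..A₄) → 0+1836+19·17·9 = 4743; k=2: (A₁..A₂)·(A₃..A₄) → 2907+486+19·9·9 = 4932; k=3: (A₁..A₃)·(A₄..A₄) → 2856+0+19·6·9 = 3882.
Best split is after A₃, i.e. k = 3.

3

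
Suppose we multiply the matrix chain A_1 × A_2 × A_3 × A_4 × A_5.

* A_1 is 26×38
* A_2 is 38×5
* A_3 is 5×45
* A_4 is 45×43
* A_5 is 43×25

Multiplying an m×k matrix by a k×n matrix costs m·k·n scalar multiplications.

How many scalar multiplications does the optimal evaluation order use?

23240

Adjacent pairs: A_1A_2 = 26·38·5 = 4940; A_2A_3 = 38·5·45 = 8550; A_3A_4 = 5·45·43 = 9675; A_4A_5 = 45·43·25 = 48375.
Length 3: A_1..A_3: k=1: 0+8550+26·38·45=53010; k=2: 4940+0+26·5·45=10790 → min 10790 | A_2..A_4: k=2: 0+9675+38·5·43=17845; k=3: 8550+0+38·45·43=82080 → min 17845 | A_3..A_5: k=3: 0+48375+5·45·25=54000; k=4: 9675+0+5·43·25=15050 → min 15050.
Length 4: A_1..A_4: k=1: 0+17845+26·38·43=60329; k=2: 4940+9675+26·5·43=20205; k=3: 10790+0+26·45·43=61100 → min 20205 | A_2..A_5: k=2: 0+15050+38·5·25=19800; k=3: 8550+48375+38·45·25=99675; k=4: 17845+0+38·43·25=58695 → min 19800.
Length 5: A_1..A_5: k=1: 0+19800+26·38·25=44500; k=2: 4940+15050+26·5·25=23240; k=3: 10790+48375+26·45·25=88415; k=4: 20205+0+26·43·25=48155 → min 23240.
Optimal order: ((A_1 × A_2) × ((A_3 × A_4) × A_5)) with cost 23240.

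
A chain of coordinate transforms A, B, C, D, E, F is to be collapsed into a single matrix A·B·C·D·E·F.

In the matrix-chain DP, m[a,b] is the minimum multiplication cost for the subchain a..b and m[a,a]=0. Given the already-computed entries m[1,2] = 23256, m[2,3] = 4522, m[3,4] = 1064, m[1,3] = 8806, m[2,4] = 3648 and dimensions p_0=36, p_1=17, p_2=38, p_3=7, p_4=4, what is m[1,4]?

6096

m[1,4] = min over k∈[1,3] of m[1,k]+m[k+1,4]+p_{0}·p_k·p_{4}.
k=1: 0 + 3648 + 36·17·4 = 6096; k=2: 23256 + 1064 + 36·38·4 = 29792; k=3: 8806 + 0 + 36·7·4 = 9814.
Minimum: 6096 at k=1.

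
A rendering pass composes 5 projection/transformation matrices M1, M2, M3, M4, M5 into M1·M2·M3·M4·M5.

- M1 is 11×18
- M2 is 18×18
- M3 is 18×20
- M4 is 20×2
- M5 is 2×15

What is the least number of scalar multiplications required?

2094

Adjacent pairs: M1M2 = 11·18·18 = 3564; M2M3 = 18·18·20 = 6480; M3M4 = 18·20·2 = 720; M4M5 = 20·2·15 = 600.
Length 3: M1..M3: k=1: 0+6480+11·18·20=10440; k=2: 3564+0+11·18·20=7524 → min 7524 | M2..M4: k=2: 0+720+18·18·2=1368; k=3: 6480+0+18·20·2=7200 → min 1368 | M3..M5: k=3: 0+600+18·20·15=6000; k=4: 720+0+18·2·15=1260 → min 1260.
Length 4: M1..M4: k=1: 0+1368+11·18·2=1764; k=2: 3564+720+11·18·2=4680; k=3: 7524+0+11·20·2=7964 → min 1764 | M2..M5: k=2: 0+1260+18·18·15=6120; k=3: 6480+600+18·20·15=12480; k=4: 1368+0+18·2·15=1908 → min 1908.
Length 5: M1..M5: k=1: 0+1908+11·18·15=4878; k=2: 3564+1260+11·18·15=7794; k=3: 7524+600+11·20·15=11424; k=4: 1764+0+11·2·15=2094 → min 2094.
Optimal order: ((M1·(M2·(M3·M4)))·M5) with cost 2094.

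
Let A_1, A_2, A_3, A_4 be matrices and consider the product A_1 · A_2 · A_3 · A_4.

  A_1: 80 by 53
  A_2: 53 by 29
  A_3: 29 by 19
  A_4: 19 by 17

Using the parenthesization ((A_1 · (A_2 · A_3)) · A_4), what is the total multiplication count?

135603

(A_2 · A_3): 53×29 by 29×19 → 53×19, cost 53·29·19 = 29203
(A_1 · (A_2 · A_3)): 80×53 by 53×19 → 80×19, cost 80·53·19 = 80560; cumulative 109763
((A_1 · (A_2 · A_3)) · A_4): 80×19 by 19×17 → 80×17, cost 80·19·17 = 25840; cumulative 135603
Total: 135603 scalar multiplications.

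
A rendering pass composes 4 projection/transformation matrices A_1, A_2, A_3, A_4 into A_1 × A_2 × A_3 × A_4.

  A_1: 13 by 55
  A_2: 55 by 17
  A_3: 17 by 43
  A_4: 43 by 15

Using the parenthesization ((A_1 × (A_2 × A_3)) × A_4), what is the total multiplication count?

(A_2 × A_3): 55×17 by 17×43 → 55×43, cost 55·17·43 = 40205
(A_1 × (A_2 × A_3)): 13×55 by 55×43 → 13×43, cost 13·55·43 = 30745; cumulative 70950
((A_1 × (A_2 × A_3)) × A_4): 13×43 by 43×15 → 13×15, cost 13·43·15 = 8385; cumulative 79335
Total: 79335 scalar multiplications.

79335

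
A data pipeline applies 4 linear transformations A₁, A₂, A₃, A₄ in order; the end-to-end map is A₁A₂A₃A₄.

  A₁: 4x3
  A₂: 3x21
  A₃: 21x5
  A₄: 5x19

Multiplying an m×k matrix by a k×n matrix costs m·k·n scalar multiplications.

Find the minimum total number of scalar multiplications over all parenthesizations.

Adjacent pairs: A₁A₂ = 4·3·21 = 252; A₂A₃ = 3·21·5 = 315; A₃A₄ = 21·5·19 = 1995.
Length 3: A₁..A₃: k=1: 0+315+4·3·5=375; k=2: 252+0+4·21·5=672 → min 375 | A₂..A₄: k=2: 0+1995+3·21·19=3192; k=3: 315+0+3·5·19=600 → min 600.
Length 4: A₁..A₄: k=1: 0+600+4·3·19=828; k=2: 252+1995+4·21·19=3843; k=3: 375+0+4·5·19=755 → min 755.
Optimal order: ((A₁(A₂A₃))A₄) with cost 755.

755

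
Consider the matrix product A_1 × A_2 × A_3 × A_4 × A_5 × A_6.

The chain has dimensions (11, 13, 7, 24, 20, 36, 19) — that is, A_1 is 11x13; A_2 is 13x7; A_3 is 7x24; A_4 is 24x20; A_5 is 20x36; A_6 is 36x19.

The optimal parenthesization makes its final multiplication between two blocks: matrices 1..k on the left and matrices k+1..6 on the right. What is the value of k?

Adjacent pairs: A_1A_2 = 11·13·7 = 1001; A_2A_3 = 13·7·24 = 2184; A_3A_4 = 7·24·20 = 3360; A_4A_5 = 24·20·36 = 17280; A_5A_6 = 20·36·19 = 13680.
Length 3: A_1..A_3: k=1: 0+2184+11·13·24=5616; k=2: 1001+0+11·7·24=2849 → min 2849 | A_2..A_4: k=2: 0+3360+13·7·20=5180; k=3: 2184+0+13·24·20=8424 → min 5180 | A_3..A_5: k=3: 0+17280+7·24·36=23328; k=4: 3360+0+7·20·36=8400 → min 8400 | A_4..A_6: k=4: 0+13680+24·20·19=22800; k=5: 17280+0+24·36·19=33696 → min 22800.
Length 4: A_1..A_4: k=1: 0+5180+11·13·20=8040; k=2: 1001+3360+11·7·20=5901; k=3: 2849+0+11·24·20=8129 → min 5901 | A_2..A_5: k=2: 0+8400+13·7·36=11676; k=3: 2184+17280+13·24·36=30696; k=4: 5180+0+13·20·36=14540 → min 11676 | A_3..A_6: k=3: 0+22800+7·24·19=25992; k=4: 3360+13680+7·20·19=19700; k=5: 8400+0+7·36·19=13188 → min 13188.
Length 5: A_1..A_5: k=1: 0+11676+11·13·36=16824; k=2: 1001+8400+11·7·36=12173; k=3: 2849+17280+11·24·36=29633; k=4: 5901+0+11·20·36=13821 → min 12173 | A_2..A_6: k=2: 0+13188+13·7·19=14917; k=3: 2184+22800+13·24·19=30912; k=4: 5180+13680+13·20·19=23800; k=5: 11676+0+13·36·19=20568 → min 14917.
Top-level splits: k=1: (A_1..A_1)·(A_2..A_6) → 0+14917+11·13·19 = 17634; k=2: (A_1..A_2)·(A_3..A_6) → 1001+13188+11·7·19 = 15652; k=3: (A_1..A_3)·(A_4..A_6) → 2849+22800+11·24·19 = 30665; k=4: (A_1..A_4)·(A_5..A_6) → 5901+13680+11·20·19 = 23761; k=5: (A_1..A_5)·(A_6..A_6) → 12173+0+11·36·19 = 19697.
Best split is after A_2, i.e. k = 2.

2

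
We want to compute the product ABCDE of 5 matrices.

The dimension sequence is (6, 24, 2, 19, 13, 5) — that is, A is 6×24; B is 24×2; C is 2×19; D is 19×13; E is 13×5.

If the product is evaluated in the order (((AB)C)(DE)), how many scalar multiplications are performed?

(AB): 6×24 by 24×2 → 6×2, cost 6·24·2 = 288
((AB)C): 6×2 by 2×19 → 6×19, cost 6·2·19 = 228; cumulative 516
(DE): 19×13 by 13×5 → 19×5, cost 19·13·5 = 1235
(((AB)C)(DE)): 6×19 by 19×5 → 6×5, cost 6·19·5 = 570; cumulative 2321
Total: 2321 scalar multiplications.

2321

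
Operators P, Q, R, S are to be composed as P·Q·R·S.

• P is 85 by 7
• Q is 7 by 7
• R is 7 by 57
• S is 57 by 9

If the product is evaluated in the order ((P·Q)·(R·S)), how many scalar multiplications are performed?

(P·Q): 85×7 by 7×7 → 85×7, cost 85·7·7 = 4165
(R·S): 7×57 by 57×9 → 7×9, cost 7·57·9 = 3591
((P·Q)·(R·S)): 85×7 by 7×9 → 85×9, cost 85·7·9 = 5355; cumulative 13111
Total: 13111 scalar multiplications.

13111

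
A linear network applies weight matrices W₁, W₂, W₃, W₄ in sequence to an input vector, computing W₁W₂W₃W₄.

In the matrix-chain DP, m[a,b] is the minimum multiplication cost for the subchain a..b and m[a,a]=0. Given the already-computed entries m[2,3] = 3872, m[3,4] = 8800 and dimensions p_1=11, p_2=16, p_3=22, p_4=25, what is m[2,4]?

9922

m[2,4] = min over k∈[2,3] of m[2,k]+m[k+1,4]+p_{1}·p_k·p_{4}.
k=2: 0 + 8800 + 11·16·25 = 13200; k=3: 3872 + 0 + 11·22·25 = 9922.
Minimum: 9922 at k=3.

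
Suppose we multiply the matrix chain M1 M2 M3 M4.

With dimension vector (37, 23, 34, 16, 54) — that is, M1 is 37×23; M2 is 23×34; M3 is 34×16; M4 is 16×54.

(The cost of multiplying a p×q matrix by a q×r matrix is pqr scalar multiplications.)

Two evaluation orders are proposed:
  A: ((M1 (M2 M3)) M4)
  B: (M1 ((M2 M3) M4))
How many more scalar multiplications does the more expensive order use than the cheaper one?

20242

Order A = ((M1 (M2 M3)) M4): (M2 M3): 23×34 by 34×16 → 23×16, cost 23·34·16 = 12512; (M1 (M2 M3)): 37×23 by 23×16 → 37×16, cost 37·23·16 = 13616; cumulative 26128; ((M1 (M2 M3)) M4): 37×16 by 16×54 → 37×54, cost 37·16·54 = 31968; cumulative 58096. Total 58096.
Order B = (M1 ((M2 M3) M4)): (M2 M3): 23×34 by 34×16 → 23×16, cost 23·34·16 = 12512; ((M2 M3) M4): 23×16 by 16×54 → 23×54, cost 23·16·54 = 19872; cumulative 32384; (M1 ((M2 M3) M4)): 37×23 by 23×54 → 37×54, cost 37·23·54 = 45954; cumulative 78338. Total 78338.
Difference: |58096 − 78338| = 20242.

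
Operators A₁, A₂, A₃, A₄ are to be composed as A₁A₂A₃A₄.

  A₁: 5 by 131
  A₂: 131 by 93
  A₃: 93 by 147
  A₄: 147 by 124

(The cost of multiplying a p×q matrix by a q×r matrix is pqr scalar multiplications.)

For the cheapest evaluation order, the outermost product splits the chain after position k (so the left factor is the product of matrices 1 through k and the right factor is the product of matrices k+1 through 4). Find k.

3

Adjacent pairs: A₁A₂ = 5·131·93 = 60915; A₂A₃ = 131·93·147 = 1790901; A₃A₄ = 93·147·124 = 1695204.
Length 3: A₁..A₃: k=1: 0+1790901+5·131·147=1887186; k=2: 60915+0+5·93·147=129270 → min 129270 | A₂..A₄: k=2: 0+1695204+131·93·124=3205896; k=3: 1790901+0+131·147·124=4178769 → min 3205896.
Top-level splits: k=1: (A₁..A₁)·(A₂..A₄) → 0+3205896+5·131·124 = 3287116; k=2: (A₁..A₂)·(A₃..A₄) → 60915+1695204+5·93·124 = 1813779; k=3: (A₁..A₃)·(A₄..A₄) → 129270+0+5·147·124 = 220410.
Best split is after A₃, i.e. k = 3.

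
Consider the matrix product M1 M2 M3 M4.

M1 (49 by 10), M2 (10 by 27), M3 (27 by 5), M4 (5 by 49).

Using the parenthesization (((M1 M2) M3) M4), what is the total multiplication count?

31850

(M1 M2): 49×10 by 10×27 → 49×27, cost 49·10·27 = 13230
((M1 M2) M3): 49×27 by 27×5 → 49×5, cost 49·27·5 = 6615; cumulative 19845
(((M1 M2) M3) M4): 49×5 by 5×49 → 49×49, cost 49·5·49 = 12005; cumulative 31850
Total: 31850 scalar multiplications.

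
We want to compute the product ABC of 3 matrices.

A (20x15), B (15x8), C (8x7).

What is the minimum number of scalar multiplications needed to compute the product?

Order (A(BC)): (BC): 15×8 by 8×7 → 15×7, cost 15·8·7 = 840; (A(BC)): 20×15 by 15×7 → 20×7, cost 20·15·7 = 2100; cumulative 2940. Total 2940.
Order ((AB)C): (AB): 20×15 by 15×8 → 20×8, cost 20·15·8 = 2400; ((AB)C): 20×8 by 8×7 → 20×7, cost 20·8·7 = 1120; cumulative 3520. Total 3520.
Minimum: 2940.

2940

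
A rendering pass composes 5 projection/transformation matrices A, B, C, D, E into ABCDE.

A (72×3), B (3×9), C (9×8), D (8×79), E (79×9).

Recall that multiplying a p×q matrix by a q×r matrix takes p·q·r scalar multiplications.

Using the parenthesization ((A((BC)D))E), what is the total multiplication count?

70368

(BC): 3×9 by 9×8 → 3×8, cost 3·9·8 = 216
((BC)D): 3×8 by 8×79 → 3×79, cost 3·8·79 = 1896; cumulative 2112
(A((BC)D)): 72×3 by 3×79 → 72×79, cost 72·3·79 = 17064; cumulative 19176
((A((BC)D))E): 72×79 by 79×9 → 72×9, cost 72·79·9 = 51192; cumulative 70368
Total: 70368 scalar multiplications.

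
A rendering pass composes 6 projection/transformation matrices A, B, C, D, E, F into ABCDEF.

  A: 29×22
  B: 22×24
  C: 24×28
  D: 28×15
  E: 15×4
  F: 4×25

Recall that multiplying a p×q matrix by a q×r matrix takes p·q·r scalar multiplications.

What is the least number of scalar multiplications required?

Adjacent pairs: AB = 29·22·24 = 15312; BC = 22·24·28 = 14784; CD = 24·28·15 = 10080; DE = 28·15·4 = 1680; EF = 15·4·25 = 1500.
Length 3: A..C: k=1: 0+14784+29·22·28=32648; k=2: 15312+0+29·24·28=34800 → min 32648 | B..D: k=2: 0+10080+22·24·15=18000; k=3: 14784+0+22·28·15=24024 → min 18000 | C..E: k=3: 0+1680+24·28·4=4368; k=4: 10080+0+24·15·4=11520 → min 4368 | D..F: k=4: 0+1500+28·15·25=12000; k=5: 1680+0+28·4·25=4480 → min 4480.
Length 4: A..D: k=1: 0+18000+29·22·15=27570; k=2: 15312+10080+29·24·15=35832; k=3: 32648+0+29·28·15=44828 → min 27570 | B..E: k=2: 0+4368+22·24·4=6480; k=3: 14784+1680+22·28·4=18928; k=4: 18000+0+22·15·4=19320 → min 6480 | C..F: k=3: 0+4480+24·28·25=21280; k=4: 10080+1500+24·15·25=20580; k=5: 4368+0+24·4·25=6768 → min 6768.
Length 5: A..E: k=1: 0+6480+29·22·4=9032; k=2: 15312+4368+29·24·4=22464; k=3: 32648+1680+29·28·4=37576; k=4: 27570+0+29·15·4=29310 → min 9032 | B..F: k=2: 0+6768+22·24·25=19968; k=3: 14784+4480+22·28·25=34664; k=4: 18000+1500+22·15·25=27750; k=5: 6480+0+22·4·25=8680 → min 8680.
Length 6: A..F: k=1: 0+8680+29·22·25=24630; k=2: 15312+6768+29·24·25=39480; k=3: 32648+4480+29·28·25=57428; k=4: 27570+1500+29·15·25=39945; k=5: 9032+0+29·4·25=11932 → min 11932.
Optimal order: ((A(B(C(DE))))F) with cost 11932.

11932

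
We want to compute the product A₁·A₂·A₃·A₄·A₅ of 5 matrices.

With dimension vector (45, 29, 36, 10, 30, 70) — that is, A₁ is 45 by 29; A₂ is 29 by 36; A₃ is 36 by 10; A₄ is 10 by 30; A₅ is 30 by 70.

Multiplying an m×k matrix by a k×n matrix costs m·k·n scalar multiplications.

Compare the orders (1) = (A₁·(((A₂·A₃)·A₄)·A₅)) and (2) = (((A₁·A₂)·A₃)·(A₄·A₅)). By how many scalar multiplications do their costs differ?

55710

Order (1) = (A₁·(((A₂·A₃)·A₄)·A₅)): (A₂·A₃): 29×36 by 36×10 → 29×10, cost 29·36·10 = 10440; ((A₂·A₃)·A₄): 29×10 by 10×30 → 29×30, cost 29·10·30 = 8700; cumulative 19140; (((A₂·A₃)·A₄)·A₅): 29×30 by 30×70 → 29×70, cost 29·30·70 = 60900; cumulative 80040; (A₁·(((A₂·A₃)·A₄)·A₅)): 45×29 by 29×70 → 45×70, cost 45·29·70 = 91350; cumulative 171390. Total 171390.
Order (2) = (((A₁·A₂)·A₃)·(A₄·A₅)): (A₁·A₂): 45×29 by 29×36 → 45×36, cost 45·29·36 = 46980; ((A₁·A₂)·A₃): 45×36 by 36×10 → 45×10, cost 45·36·10 = 16200; cumulative 63180; (A₄·A₅): 10×30 by 30×70 → 10×70, cost 10·30·70 = 21000; (((A₁·A₂)·A₃)·(A₄·A₅)): 45×10 by 10×70 → 45×70, cost 45·10·70 = 31500; cumulative 115680. Total 115680.
Difference: |171390 − 115680| = 55710.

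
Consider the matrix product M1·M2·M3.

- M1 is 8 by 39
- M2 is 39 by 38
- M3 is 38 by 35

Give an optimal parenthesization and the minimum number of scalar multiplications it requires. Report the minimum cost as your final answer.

22496

(M1·(M2·M3)): cost 62790.
((M1·M2)·M3): cost 22496.
Optimal: ((M1·M2)·M3) with cost 22496.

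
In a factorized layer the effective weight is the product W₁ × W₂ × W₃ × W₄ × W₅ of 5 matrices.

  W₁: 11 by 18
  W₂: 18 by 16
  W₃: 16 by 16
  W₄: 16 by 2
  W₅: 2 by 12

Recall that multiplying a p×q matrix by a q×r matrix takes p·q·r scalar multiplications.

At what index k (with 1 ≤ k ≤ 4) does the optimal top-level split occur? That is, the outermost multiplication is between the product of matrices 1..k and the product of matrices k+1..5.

4

Adjacent pairs: W₁W₂ = 11·18·16 = 3168; W₂W₃ = 18·16·16 = 4608; W₃W₄ = 16·16·2 = 512; W₄W₅ = 16·2·12 = 384.
Length 3: W₁..W₃: k=1: 0+4608+11·18·16=7776; k=2: 3168+0+11·16·16=5984 → min 5984 | W₂..W₄: k=2: 0+512+18·16·2=1088; k=3: 4608+0+18·16·2=5184 → min 1088 | W₃..W₅: k=3: 0+384+16·16·12=3456; k=4: 512+0+16·2·12=896 → min 896.
Length 4: W₁..W₄: k=1: 0+1088+11·18·2=1484; k=2: 3168+512+11·16·2=4032; k=3: 5984+0+11·16·2=6336 → min 1484 | W₂..W₅: k=2: 0+896+18·16·12=4352; k=3: 4608+384+18·16·12=8448; k=4: 1088+0+18·2·12=1520 → min 1520.
Top-level splits: k=1: (W₁..W₁)·(W₂..W₅) → 0+1520+11·18·12 = 3896; k=2: (W₁..W₂)·(W₃..W₅) → 3168+896+11·16·12 = 6176; k=3: (W₁..W₃)·(W₄..W₅) → 5984+384+11·16·12 = 8480; k=4: (W₁..W₄)·(W₅..W₅) → 1484+0+11·2·12 = 1748.
Best split is after W₄, i.e. k = 4.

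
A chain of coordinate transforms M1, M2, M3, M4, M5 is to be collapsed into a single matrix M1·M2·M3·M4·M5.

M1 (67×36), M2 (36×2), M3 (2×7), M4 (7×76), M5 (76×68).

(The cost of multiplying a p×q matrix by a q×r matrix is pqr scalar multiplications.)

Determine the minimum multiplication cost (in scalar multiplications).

Adjacent pairs: M1M2 = 67·36·2 = 4824; M2M3 = 36·2·7 = 504; M3M4 = 2·7·76 = 1064; M4M5 = 7·76·68 = 36176.
Length 3: M1..M3: k=1: 0+504+67·36·7=17388; k=2: 4824+0+67·2·7=5762 → min 5762 | M2..M4: k=2: 0+1064+36·2·76=6536; k=3: 504+0+36·7·76=19656 → min 6536 | M3..M5: k=3: 0+36176+2·7·68=37128; k=4: 1064+0+2·76·68=11400 → min 11400.
Length 4: M1..M4: k=1: 0+6536+67·36·76=189848; k=2: 4824+1064+67·2·76=16072; k=3: 5762+0+67·7·76=41406 → min 16072 | M2..M5: k=2: 0+11400+36·2·68=16296; k=3: 504+36176+36·7·68=53816; k=4: 6536+0+36·76·68=192584 → min 16296.
Length 5: M1..M5: k=1: 0+16296+67·36·68=180312; k=2: 4824+11400+67·2·68=25336; k=3: 5762+36176+67·7·68=73830; k=4: 16072+0+67·76·68=362328 → min 25336.
Optimal order: ((M1·M2)·((M3·M4)·M5)) with cost 25336.

25336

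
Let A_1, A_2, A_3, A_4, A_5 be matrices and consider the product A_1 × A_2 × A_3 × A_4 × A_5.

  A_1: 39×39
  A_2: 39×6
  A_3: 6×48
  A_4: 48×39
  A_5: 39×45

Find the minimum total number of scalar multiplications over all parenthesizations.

Adjacent pairs: A_1A_2 = 39·39·6 = 9126; A_2A_3 = 39·6·48 = 11232; A_3A_4 = 6·48·39 = 11232; A_4A_5 = 48·39·45 = 84240.
Length 3: A_1..A_3: k=1: 0+11232+39·39·48=84240; k=2: 9126+0+39·6·48=20358 → min 20358 | A_2..A_4: k=2: 0+11232+39·6·39=20358; k=3: 11232+0+39·48·39=84240 → min 20358 | A_3..A_5: k=3: 0+84240+6·48·45=97200; k=4: 11232+0+6·39·45=21762 → min 21762.
Length 4: A_1..A_4: k=1: 0+20358+39·39·39=79677; k=2: 9126+11232+39·6·39=29484; k=3: 20358+0+39·48·39=93366 → min 29484 | A_2..A_5: k=2: 0+21762+39·6·45=32292; k=3: 11232+84240+39·48·45=179712; k=4: 20358+0+39·39·45=88803 → min 32292.
Length 5: A_1..A_5: k=1: 0+32292+39·39·45=100737; k=2: 9126+21762+39·6·45=41418; k=3: 20358+84240+39·48·45=188838; k=4: 29484+0+39·39·45=97929 → min 41418.
Optimal order: ((A_1 × A_2) × ((A_3 × A_4) × A_5)) with cost 41418.

41418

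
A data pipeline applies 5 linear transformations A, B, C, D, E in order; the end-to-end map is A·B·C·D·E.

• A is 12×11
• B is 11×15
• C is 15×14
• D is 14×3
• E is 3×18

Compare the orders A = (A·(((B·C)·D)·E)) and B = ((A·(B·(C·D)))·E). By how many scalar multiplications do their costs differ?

3573

Order A = (A·(((B·C)·D)·E)): (B·C): 11×15 by 15×14 → 11×14, cost 11·15·14 = 2310; ((B·C)·D): 11×14 by 14×3 → 11×3, cost 11·14·3 = 462; cumulative 2772; (((B·C)·D)·E): 11×3 by 3×18 → 11×18, cost 11·3·18 = 594; cumulative 3366; (A·(((B·C)·D)·E)): 12×11 by 11×18 → 12×18, cost 12·11·18 = 2376; cumulative 5742. Total 5742.
Order B = ((A·(B·(C·D)))·E): (C·D): 15×14 by 14×3 → 15×3, cost 15·14·3 = 630; (B·(C·D)): 11×15 by 15×3 → 11×3, cost 11·15·3 = 495; cumulative 1125; (A·(B·(C·D))): 12×11 by 11×3 → 12×3, cost 12·11·3 = 396; cumulative 1521; ((A·(B·(C·D)))·E): 12×3 by 3×18 → 12×18, cost 12·3·18 = 648; cumulative 2169. Total 2169.
Difference: |5742 − 2169| = 3573.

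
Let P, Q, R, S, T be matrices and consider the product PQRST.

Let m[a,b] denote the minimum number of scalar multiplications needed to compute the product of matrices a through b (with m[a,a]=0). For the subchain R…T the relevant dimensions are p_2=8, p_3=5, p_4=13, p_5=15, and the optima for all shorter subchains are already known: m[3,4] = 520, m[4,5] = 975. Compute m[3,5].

1575

m[3,5] = min over k∈[3,4] of m[3,k]+m[k+1,5]+p_{2}·p_k·p_{5}.
k=3: 0 + 975 + 8·5·15 = 1575; k=4: 520 + 0 + 8·13·15 = 2080.
Minimum: 1575 at k=3.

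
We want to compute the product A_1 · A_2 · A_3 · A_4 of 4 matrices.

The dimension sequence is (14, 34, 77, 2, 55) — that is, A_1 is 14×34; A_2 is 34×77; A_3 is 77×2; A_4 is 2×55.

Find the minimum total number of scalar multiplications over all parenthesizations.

7728

Adjacent pairs: A_1A_2 = 14·34·77 = 36652; A_2A_3 = 34·77·2 = 5236; A_3A_4 = 77·2·55 = 8470.
Length 3: A_1..A_3: k=1: 0+5236+14·34·2=6188; k=2: 36652+0+14·77·2=38808 → min 6188 | A_2..A_4: k=2: 0+8470+34·77·55=152460; k=3: 5236+0+34·2·55=8976 → min 8976.
Length 4: A_1..A_4: k=1: 0+8976+14·34·55=35156; k=2: 36652+8470+14·77·55=104412; k=3: 6188+0+14·2·55=7728 → min 7728.
Optimal order: ((A_1 · (A_2 · A_3)) · A_4) with cost 7728.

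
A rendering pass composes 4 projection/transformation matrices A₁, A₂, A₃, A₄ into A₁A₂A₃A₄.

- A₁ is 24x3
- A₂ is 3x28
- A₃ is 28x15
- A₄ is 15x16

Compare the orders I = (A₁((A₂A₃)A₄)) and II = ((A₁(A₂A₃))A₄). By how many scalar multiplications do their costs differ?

4968

Order I = (A₁((A₂A₃)A₄)): (A₂A₃): 3×28 by 28×15 → 3×15, cost 3·28·15 = 1260; ((A₂A₃)A₄): 3×15 by 15×16 → 3×16, cost 3·15·16 = 720; cumulative 1980; (A₁((A₂A₃)A₄)): 24×3 by 3×16 → 24×16, cost 24·3·16 = 1152; cumulative 3132. Total 3132.
Order II = ((A₁(A₂A₃))A₄): (A₂A₃): 3×28 by 28×15 → 3×15, cost 3·28·15 = 1260; (A₁(A₂A₃)): 24×3 by 3×15 → 24×15, cost 24·3·15 = 1080; cumulative 2340; ((A₁(A₂A₃))A₄): 24×15 by 15×16 → 24×16, cost 24·15·16 = 5760; cumulative 8100. Total 8100.
Difference: |3132 − 8100| = 4968.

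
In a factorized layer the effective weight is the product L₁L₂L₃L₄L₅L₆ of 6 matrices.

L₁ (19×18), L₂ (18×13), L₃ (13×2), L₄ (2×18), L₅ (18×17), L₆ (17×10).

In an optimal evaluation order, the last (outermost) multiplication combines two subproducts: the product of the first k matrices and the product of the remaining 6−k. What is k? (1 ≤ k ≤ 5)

3

Adjacent pairs: L₁L₂ = 19·18·13 = 4446; L₂L₃ = 18·13·2 = 468; L₃L₄ = 13·2·18 = 468; L₄L₅ = 2·18·17 = 612; L₅L₆ = 18·17·10 = 3060.
Length 3: L₁..L₃: k=1: 0+468+19·18·2=1152; k=2: 4446+0+19·13·2=4940 → min 1152 | L₂..L₄: k=2: 0+468+18·13·18=4680; k=3: 468+0+18·2·18=1116 → min 1116 | L₃..L₅: k=3: 0+612+13·2·17=1054; k=4: 468+0+13·18·17=4446 → min 1054 | L₄..L₆: k=4: 0+3060+2·18·10=3420; k=5: 612+0+2·17·10=952 → min 952.
Length 4: L₁..L₄: k=1: 0+1116+19·18·18=7272; k=2: 4446+468+19·13·18=9360; k=3: 1152+0+19·2·18=1836 → min 1836 | L₂..L₅: k=2: 0+1054+18·13·17=5032; k=3: 468+612+18·2·17=1692; k=4: 1116+0+18·18·17=6624 → min 1692 | L₃..L₆: k=3: 0+952+13·2·10=1212; k=4: 468+3060+13·18·10=5868; k=5: 1054+0+13·17·10=3264 → min 1212.
Length 5: L₁..L₅: k=1: 0+1692+19·18·17=7506; k=2: 4446+1054+19·13·17=9699; k=3: 1152+612+19·2·17=2410; k=4: 1836+0+19·18·17=7650 → min 2410 | L₂..L₆: k=2: 0+1212+18·13·10=3552; k=3: 468+952+18·2·10=1780; k=4: 1116+3060+18·18·10=7416; k=5: 1692+0+18·17·10=4752 → min 1780.
Top-level splits: k=1: (L₁..L₁)·(L₂..L₆) → 0+1780+19·18·10 = 5200; k=2: (L₁..L₂)·(L₃..L₆) → 4446+1212+19·13·10 = 8128; k=3: (L₁..L₃)·(L₄..L₆) → 1152+952+19·2·10 = 2484; k=4: (L₁..L₄)·(L₅..L₆) → 1836+3060+19·18·10 = 8316; k=5: (L₁..L₅)·(L₆..L₆) → 2410+0+19·17·10 = 5640.
Best split is after L₃, i.e. k = 3.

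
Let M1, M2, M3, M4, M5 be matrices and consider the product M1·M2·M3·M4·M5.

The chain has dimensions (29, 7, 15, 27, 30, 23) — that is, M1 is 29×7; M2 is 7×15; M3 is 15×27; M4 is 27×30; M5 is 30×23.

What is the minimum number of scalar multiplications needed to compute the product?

Adjacent pairs: M1M2 = 29·7·15 = 3045; M2M3 = 7·15·27 = 2835; M3M4 = 15·27·30 = 12150; M4M5 = 27·30·23 = 18630.
Length 3: M1..M3: k=1: 0+2835+29·7·27=8316; k=2: 3045+0+29·15·27=14790 → min 8316 | M2..M4: k=2: 0+12150+7·15·30=15300; k=3: 2835+0+7·27·30=8505 → min 8505 | M3..M5: k=3: 0+18630+15·27·23=27945; k=4: 12150+0+15·30·23=22500 → min 22500.
Length 4: M1..M4: k=1: 0+8505+29·7·30=14595; k=2: 3045+12150+29·15·30=28245; k=3: 8316+0+29·27·30=31806 → min 14595 | M2..M5: k=2: 0+22500+7·15·23=24915; k=3: 2835+18630+7·27·23=25812; k=4: 8505+0+7·30·23=13335 → min 13335.
Length 5: M1..M5: k=1: 0+13335+29·7·23=18004; k=2: 3045+22500+29·15·23=35550; k=3: 8316+18630+29·27·23=44955; k=4: 14595+0+29·30·23=34605 → min 18004.
Optimal order: (M1·(((M2·M3)·M4)·M5)) with cost 18004.

18004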